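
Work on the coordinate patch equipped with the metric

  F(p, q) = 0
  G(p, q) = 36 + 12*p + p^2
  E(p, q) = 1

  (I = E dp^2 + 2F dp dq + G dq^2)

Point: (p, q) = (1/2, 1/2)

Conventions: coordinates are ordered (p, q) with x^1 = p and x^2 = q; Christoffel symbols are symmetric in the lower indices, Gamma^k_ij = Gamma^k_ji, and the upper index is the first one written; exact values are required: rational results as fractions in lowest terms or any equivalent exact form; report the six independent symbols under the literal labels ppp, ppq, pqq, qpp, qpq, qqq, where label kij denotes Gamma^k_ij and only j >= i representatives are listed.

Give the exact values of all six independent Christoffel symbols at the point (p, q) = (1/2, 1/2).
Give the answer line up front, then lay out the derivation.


Answer: Gamma_ppp = 0, Gamma_ppq = 0, Gamma_pqq = -13/2, Gamma_qpp = 0, Gamma_qpq = 2/13, Gamma_qqq = 0

E = 1, F = 0, G = 169/4 at the point
E_p = 0, E_q = 0, F_p = 0, F_q = 0, G_p = 13, G_q = 0
EG - F^2 = 169/4;  g^inv = (4/169) * [[169/4, 0], [0, 1]]
first-kind symbols [ij,l] = (1/2)(d_i g_jl + d_j g_il - d_l g_ij): [pp,p] = E_p/2 = 0, [pp,q] = F_p - E_q/2 = 0, [pq,p] = E_q/2 = 0, [pq,q] = G_p/2 = 13/2, [qq,p] = F_q - G_p/2 = -13/2, [qq,q] = G_q/2 = 0
Gamma^p_ij = (G*[ij,p] - F*[ij,q])/(EG - F^2), Gamma^q_ij = (E*[ij,q] - F*[ij,p])/(EG - F^2)


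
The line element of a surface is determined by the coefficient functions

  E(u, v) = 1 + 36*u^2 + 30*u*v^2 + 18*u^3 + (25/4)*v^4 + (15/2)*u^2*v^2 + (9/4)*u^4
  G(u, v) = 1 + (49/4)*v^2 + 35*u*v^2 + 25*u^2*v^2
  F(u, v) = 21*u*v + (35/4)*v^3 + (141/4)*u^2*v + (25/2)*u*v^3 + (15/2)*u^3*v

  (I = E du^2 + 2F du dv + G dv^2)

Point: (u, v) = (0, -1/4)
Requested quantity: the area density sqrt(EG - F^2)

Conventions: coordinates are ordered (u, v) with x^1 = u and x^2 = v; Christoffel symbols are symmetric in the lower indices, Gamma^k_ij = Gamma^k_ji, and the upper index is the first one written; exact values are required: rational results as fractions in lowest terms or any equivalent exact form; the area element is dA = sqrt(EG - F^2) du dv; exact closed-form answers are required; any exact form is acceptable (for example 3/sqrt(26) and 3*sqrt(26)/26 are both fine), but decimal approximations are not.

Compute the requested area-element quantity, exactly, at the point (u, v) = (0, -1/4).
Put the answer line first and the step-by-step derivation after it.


Answer: sqrt(EG - F^2) = sqrt(1833)/32

E = 1049/1024, F = -35/256, G = 113/64; EG - F^2 = 1833/1024


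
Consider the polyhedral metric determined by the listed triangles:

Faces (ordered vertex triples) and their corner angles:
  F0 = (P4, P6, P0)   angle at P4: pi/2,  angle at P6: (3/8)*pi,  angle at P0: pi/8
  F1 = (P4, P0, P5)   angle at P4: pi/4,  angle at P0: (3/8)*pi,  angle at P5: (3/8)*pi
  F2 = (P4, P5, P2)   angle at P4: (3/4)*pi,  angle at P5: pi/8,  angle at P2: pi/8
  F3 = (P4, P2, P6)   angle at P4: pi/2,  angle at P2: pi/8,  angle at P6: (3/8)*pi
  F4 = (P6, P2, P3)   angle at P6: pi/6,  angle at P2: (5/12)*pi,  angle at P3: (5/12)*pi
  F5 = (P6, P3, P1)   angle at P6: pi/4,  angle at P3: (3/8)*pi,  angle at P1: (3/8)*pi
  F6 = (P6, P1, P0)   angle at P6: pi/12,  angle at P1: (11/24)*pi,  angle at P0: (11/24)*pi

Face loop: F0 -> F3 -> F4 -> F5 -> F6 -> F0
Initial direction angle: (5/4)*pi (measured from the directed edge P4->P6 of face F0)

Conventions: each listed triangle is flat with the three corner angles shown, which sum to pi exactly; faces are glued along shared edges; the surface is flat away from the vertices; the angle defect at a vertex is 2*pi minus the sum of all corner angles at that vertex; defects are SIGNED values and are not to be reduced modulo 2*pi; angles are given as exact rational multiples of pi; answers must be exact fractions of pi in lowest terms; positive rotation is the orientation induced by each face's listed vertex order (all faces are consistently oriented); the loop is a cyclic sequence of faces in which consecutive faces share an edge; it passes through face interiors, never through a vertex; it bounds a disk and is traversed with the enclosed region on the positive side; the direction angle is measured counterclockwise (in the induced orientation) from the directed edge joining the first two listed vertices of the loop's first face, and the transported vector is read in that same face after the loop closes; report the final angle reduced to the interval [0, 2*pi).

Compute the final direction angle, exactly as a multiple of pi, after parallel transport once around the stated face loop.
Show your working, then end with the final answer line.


enclosed vertex P6: corner angles sum to (5/4)*pi, defect = 2*pi - (5/4)*pi = (3/4)*pi
final direction = starting direction + enclosed defect total, reduced mod 2*pi (induced orientation)
final angle = (5/4)*pi + (3/4)*pi = 0 (mod 2*pi)

Answer: final direction angle = 0


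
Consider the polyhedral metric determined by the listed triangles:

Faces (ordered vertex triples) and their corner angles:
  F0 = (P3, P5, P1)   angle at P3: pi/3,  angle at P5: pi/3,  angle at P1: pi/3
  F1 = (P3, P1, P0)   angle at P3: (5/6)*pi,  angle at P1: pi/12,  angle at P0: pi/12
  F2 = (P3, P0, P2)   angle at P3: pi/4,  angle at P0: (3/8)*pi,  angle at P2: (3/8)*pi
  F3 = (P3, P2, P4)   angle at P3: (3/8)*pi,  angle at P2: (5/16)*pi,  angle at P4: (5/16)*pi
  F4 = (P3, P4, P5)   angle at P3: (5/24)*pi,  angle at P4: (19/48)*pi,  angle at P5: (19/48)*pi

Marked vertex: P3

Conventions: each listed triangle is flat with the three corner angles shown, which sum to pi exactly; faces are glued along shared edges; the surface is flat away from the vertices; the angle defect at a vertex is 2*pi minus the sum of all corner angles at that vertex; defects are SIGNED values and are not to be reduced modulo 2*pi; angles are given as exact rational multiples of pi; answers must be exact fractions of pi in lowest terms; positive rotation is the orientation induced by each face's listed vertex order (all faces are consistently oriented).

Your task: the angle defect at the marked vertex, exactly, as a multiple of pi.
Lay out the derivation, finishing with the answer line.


Sum of corner angles at P3: 2*pi
defect = 2*pi - 2*pi

Answer: defect(P3) = 0


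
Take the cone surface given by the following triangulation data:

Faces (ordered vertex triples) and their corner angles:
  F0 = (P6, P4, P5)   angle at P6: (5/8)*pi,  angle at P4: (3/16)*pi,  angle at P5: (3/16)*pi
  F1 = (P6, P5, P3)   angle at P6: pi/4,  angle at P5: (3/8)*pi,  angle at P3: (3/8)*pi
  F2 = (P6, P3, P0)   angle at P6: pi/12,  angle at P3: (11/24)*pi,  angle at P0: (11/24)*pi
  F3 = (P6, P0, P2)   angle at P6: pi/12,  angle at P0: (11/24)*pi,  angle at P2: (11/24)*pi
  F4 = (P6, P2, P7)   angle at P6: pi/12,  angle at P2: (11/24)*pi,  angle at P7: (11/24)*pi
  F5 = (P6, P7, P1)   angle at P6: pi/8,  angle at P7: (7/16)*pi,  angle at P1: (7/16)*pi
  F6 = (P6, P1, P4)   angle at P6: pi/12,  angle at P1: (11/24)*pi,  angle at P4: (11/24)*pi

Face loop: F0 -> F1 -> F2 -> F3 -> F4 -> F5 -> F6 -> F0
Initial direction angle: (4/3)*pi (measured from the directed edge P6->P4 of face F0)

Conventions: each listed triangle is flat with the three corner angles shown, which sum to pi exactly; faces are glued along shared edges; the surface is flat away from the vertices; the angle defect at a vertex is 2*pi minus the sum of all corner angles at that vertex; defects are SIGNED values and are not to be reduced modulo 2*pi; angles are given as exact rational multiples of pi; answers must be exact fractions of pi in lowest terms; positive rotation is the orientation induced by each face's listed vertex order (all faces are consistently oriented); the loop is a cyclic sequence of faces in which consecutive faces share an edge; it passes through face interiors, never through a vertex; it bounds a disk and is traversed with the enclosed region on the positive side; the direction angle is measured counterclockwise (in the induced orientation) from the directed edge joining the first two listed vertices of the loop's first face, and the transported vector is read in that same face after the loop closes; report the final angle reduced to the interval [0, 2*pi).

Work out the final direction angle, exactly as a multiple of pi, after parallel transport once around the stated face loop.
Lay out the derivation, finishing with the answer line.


enclosed vertex P6: corner angles sum to (4/3)*pi, defect = 2*pi - (4/3)*pi = (2/3)*pi
transport around the loop rotates by the sum of enclosed defects; add to the initial angle mod 2*pi
final angle = (4/3)*pi + (2/3)*pi = 0 (mod 2*pi)

Answer: final direction angle = 0


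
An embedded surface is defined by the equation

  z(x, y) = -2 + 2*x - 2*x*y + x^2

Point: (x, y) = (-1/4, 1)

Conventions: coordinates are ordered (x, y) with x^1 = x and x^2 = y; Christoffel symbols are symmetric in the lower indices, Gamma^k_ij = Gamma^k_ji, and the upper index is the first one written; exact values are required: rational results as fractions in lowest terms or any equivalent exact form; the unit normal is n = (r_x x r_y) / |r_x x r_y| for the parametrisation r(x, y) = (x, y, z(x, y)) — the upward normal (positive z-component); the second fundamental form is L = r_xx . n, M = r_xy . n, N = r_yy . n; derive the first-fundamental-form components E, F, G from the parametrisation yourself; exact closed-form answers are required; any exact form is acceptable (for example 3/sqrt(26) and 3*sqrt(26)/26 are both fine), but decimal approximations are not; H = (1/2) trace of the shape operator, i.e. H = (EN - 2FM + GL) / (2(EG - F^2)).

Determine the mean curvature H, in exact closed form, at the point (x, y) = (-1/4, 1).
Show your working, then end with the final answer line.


z_x = -1/2, z_y = 1/2, z_xx = 2, z_xy = -2, z_yy = 0
E = 5/4, F = -1/4, G = 5/4; answer radicand W^2 = 3/2
unnormalised second-form numerators: l = 2, m = -2, n = 0; L = l/sqrt(3/2), and similarly M = m/sqrt(W^2), N = n/sqrt(W^2)
H = (E*n - 2*F*m + G*l) / (2*(EG - F^2)*sqrt(W^2)); E*n - 2*F*m + G*l = 3/2, EG - F^2 = 3/2, so H = (1/2)/sqrt(3/2)

Answer: H = sqrt(6)/6


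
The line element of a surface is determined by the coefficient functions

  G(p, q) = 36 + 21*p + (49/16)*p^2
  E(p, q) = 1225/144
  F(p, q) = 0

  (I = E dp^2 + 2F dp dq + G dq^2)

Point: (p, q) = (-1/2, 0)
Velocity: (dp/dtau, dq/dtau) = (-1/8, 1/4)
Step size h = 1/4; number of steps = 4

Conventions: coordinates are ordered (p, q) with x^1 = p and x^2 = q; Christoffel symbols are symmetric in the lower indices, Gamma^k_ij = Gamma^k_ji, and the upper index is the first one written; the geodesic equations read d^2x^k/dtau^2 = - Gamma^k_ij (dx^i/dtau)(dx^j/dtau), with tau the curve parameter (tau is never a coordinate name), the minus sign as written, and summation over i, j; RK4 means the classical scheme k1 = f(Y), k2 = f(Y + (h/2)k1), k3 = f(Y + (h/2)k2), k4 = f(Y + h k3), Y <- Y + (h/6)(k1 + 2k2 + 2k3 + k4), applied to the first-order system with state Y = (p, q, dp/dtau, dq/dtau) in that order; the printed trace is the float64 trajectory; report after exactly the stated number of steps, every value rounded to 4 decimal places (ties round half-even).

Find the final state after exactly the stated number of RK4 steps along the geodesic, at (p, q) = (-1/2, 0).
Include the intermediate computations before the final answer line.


f(Y) = (dp/dtau, dq/dtau, -Gamma^p_ij Y'^i Y'^j, -Gamma^q_ij Y'^i Y'^j) with the Gammas evaluated at the stage position; h = 0.250000; intermediate values shown to 6 dp
step 0: p = -0.5000, q = 0.0000, dp/dtau = -0.1250, dq/dtau = 0.2500
step 1:
  k1: at (p, q) = (-0.500000, 0.000000), (dp/dtau, dq/dtau) = (-0.125000, 0.250000); Gamma_ppp = 0.000000, Gamma_ppq = 0.000000, Gamma_pqq = -1.054286, Gamma_qpp = 0.000000, Gamma_qpq = 0.341463, Gamma_qqq = 0.000000; k1 = (-0.125000, 0.250000, 0.065893, 0.021341)
  k2: at (p, q) = (-0.515625, 0.031250), (dp/dtau, dq/dtau) = (-0.116763, 0.252668); Gamma_ppp = 0.000000, Gamma_ppq = 0.000000, Gamma_pqq = -1.048661, Gamma_qpp = 0.000000, Gamma_qpq = 0.343295, Gamma_qqq = 0.000000; k2 = (-0.116763, 0.252668, 0.066948, 0.020256)
  k3: at (p, q) = (-0.514595, 0.031583), (dp/dtau, dq/dtau) = (-0.116632, 0.252532); Gamma_ppp = 0.000000, Gamma_ppq = 0.000000, Gamma_pqq = -1.049031, Gamma_qpp = 0.000000, Gamma_qpq = 0.343174, Gamma_qqq = 0.000000; k3 = (-0.116632, 0.252532, 0.066899, 0.020215)
  k4: at (p, q) = (-0.529158, 0.063133), (dp/dtau, dq/dtau) = (-0.108275, 0.255054); Gamma_ppp = 0.000000, Gamma_ppq = 0.000000, Gamma_pqq = -1.043789, Gamma_qpp = 0.000000, Gamma_qpq = 0.344897, Gamma_qqq = 0.000000; k4 = (-0.108275, 0.255054, 0.067901, 0.019049)
  Y <- Y + (h/6)(k1 + 2k2 + 2k3 + k4): p = -0.5292, q = 0.0631, dp/dtau = -0.1083, dq/dtau = 0.2551
step 2:
  k1: at (p, q) = (-0.529169, 0.063144), (dp/dtau, dq/dtau) = (-0.108271, 0.255056); Gamma_ppp = 0.000000, Gamma_ppq = 0.000000, Gamma_pqq = -1.043785, Gamma_qpp = 0.000000, Gamma_qpq = 0.344899, Gamma_qqq = 0.000000; k1 = (-0.108271, 0.255056, 0.067902, 0.019049)
  k2: at (p, q) = (-0.542703, 0.095026), (dp/dtau, dq/dtau) = (-0.099784, 0.257437); Gamma_ppp = 0.000000, Gamma_ppq = 0.000000, Gamma_pqq = -1.038913, Gamma_qpp = 0.000000, Gamma_qpq = 0.346516, Gamma_qqq = 0.000000; k2 = (-0.099784, 0.257437, 0.068853, 0.017803)
  k3: at (p, q) = (-0.541642, 0.095323), (dp/dtau, dq/dtau) = (-0.099665, 0.257281); Gamma_ppp = 0.000000, Gamma_ppq = 0.000000, Gamma_pqq = -1.039294, Gamma_qpp = 0.000000, Gamma_qpq = 0.346389, Gamma_qqq = 0.000000; k3 = (-0.099665, 0.257281, 0.068794, 0.017764)
  k4: at (p, q) = (-0.554086, 0.127464), (dp/dtau, dq/dtau) = (-0.091073, 0.259497); Gamma_ppp = 0.000000, Gamma_ppq = 0.000000, Gamma_pqq = -1.034815, Gamma_qpp = 0.000000, Gamma_qpq = 0.347888, Gamma_qqq = 0.000000; k4 = (-0.091073, 0.259497, 0.069683, 0.016443)
  Y <- Y + (h/6)(k1 + 2k2 + 2k3 + k4): p = -0.5541, q = 0.1275, dp/dtau = -0.0911, dq/dtau = 0.2595
step 3:
  k1: at (p, q) = (-0.554096, 0.127477), (dp/dtau, dq/dtau) = (-0.091068, 0.259498); Gamma_ppp = 0.000000, Gamma_ppq = 0.000000, Gamma_pqq = -1.034811, Gamma_qpp = 0.000000, Gamma_qpq = 0.347890, Gamma_qqq = 0.000000; k1 = (-0.091068, 0.259498, 0.069684, 0.016443)
  k2: at (p, q) = (-0.565480, 0.159914), (dp/dtau, dq/dtau) = (-0.082358, 0.261554); Gamma_ppp = 0.000000, Gamma_ppq = 0.000000, Gamma_pqq = -1.030713, Gamma_qpp = 0.000000, Gamma_qpq = 0.349273, Gamma_qqq = 0.000000; k2 = (-0.082358, 0.261554, 0.070511, 0.015047)
  k3: at (p, q) = (-0.564391, 0.160171), (dp/dtau, dq/dtau) = (-0.082254, 0.261379); Gamma_ppp = 0.000000, Gamma_ppq = 0.000000, Gamma_pqq = -1.031105, Gamma_qpp = 0.000000, Gamma_qpq = 0.349140, Gamma_qqq = 0.000000; k3 = (-0.082254, 0.261379, 0.070444, 0.015013)
  k4: at (p, q) = (-0.574660, 0.192821), (dp/dtau, dq/dtau) = (-0.073457, 0.263251); Gamma_ppp = 0.000000, Gamma_ppq = 0.000000, Gamma_pqq = -1.027408, Gamma_qpp = 0.000000, Gamma_qpq = 0.350396, Gamma_qqq = 0.000000; k4 = (-0.073457, 0.263251, 0.071201, 0.013552)
  Y <- Y + (h/6)(k1 + 2k2 + 2k3 + k4): p = -0.5747, q = 0.1928, dp/dtau = -0.0735, dq/dtau = 0.2633
step 4:
  k1: at (p, q) = (-0.574669, 0.192836), (dp/dtau, dq/dtau) = (-0.073452, 0.263253); Gamma_ppp = 0.000000, Gamma_ppq = 0.000000, Gamma_pqq = -1.027405, Gamma_qpp = 0.000000, Gamma_qpq = 0.350397, Gamma_qqq = 0.000000; k1 = (-0.073452, 0.263253, 0.071201, 0.013551)
  k2: at (p, q) = (-0.583850, 0.225742), (dp/dtau, dq/dtau) = (-0.064551, 0.264947); Gamma_ppp = 0.000000, Gamma_ppq = 0.000000, Gamma_pqq = -1.024100, Gamma_qpp = 0.000000, Gamma_qpq = 0.351528, Gamma_qqq = 0.000000; k2 = (-0.064551, 0.264947, 0.071889, 0.012024)
  k3: at (p, q) = (-0.582738, 0.225954), (dp/dtau, dq/dtau) = (-0.064466, 0.264756); Gamma_ppp = 0.000000, Gamma_ppq = 0.000000, Gamma_pqq = -1.024500, Gamma_qpp = 0.000000, Gamma_qpq = 0.351391, Gamma_qqq = 0.000000; k3 = (-0.064466, 0.264756, 0.071813, 0.011995)
  k4: at (p, q) = (-0.590785, 0.259025), (dp/dtau, dq/dtau) = (-0.055498, 0.266252); Gamma_ppp = 0.000000, Gamma_ppq = 0.000000, Gamma_pqq = -1.021603, Gamma_qpp = 0.000000, Gamma_qpq = 0.352387, Gamma_qqq = 0.000000; k4 = (-0.055498, 0.266252, 0.072421, 0.010414)
  Y <- Y + (h/6)(k1 + 2k2 + 2k3 + k4): p = -0.5908, q = 0.2590, dp/dtau = -0.0555, dq/dtau = 0.2663

Answer: p = -0.5908, q = 0.2590, dp/dtau = -0.0555, dq/dtau = 0.2663


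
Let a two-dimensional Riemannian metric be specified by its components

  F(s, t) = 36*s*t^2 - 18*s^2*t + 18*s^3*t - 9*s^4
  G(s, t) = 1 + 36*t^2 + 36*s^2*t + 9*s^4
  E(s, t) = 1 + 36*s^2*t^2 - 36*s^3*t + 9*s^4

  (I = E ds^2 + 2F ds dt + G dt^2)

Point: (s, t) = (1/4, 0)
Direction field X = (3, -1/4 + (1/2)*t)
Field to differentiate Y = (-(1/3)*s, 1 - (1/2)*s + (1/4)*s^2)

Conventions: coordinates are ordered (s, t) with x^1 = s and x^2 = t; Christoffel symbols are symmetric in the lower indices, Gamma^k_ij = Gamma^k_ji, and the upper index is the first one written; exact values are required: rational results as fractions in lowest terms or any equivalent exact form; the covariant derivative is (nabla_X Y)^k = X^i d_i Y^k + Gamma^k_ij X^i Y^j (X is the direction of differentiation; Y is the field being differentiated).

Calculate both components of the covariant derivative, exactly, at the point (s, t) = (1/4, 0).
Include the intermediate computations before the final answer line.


E = 265/256, F = -9/256, G = 265/256 at the point
E_s = 9/16, E_t = -9/16, F_s = -9/16, F_t = -27/32, G_s = 9/16, G_t = 9/4
EG - F^2 = 137/128;  g^inv = (128/137) * [[265/256, 9/256], [9/256, 265/256]]
first-kind symbols [ij,l] = (1/2)(d_i g_jl + d_j g_il - d_l g_ij): [ss,s] = E_s/2 = 9/32, [ss,t] = F_s - E_t/2 = -9/32, [st,s] = E_t/2 = -9/32, [st,t] = G_s/2 = 9/32, [tt,s] = F_t - G_s/2 = -9/8, [tt,t] = G_t/2 = 9/8
Gamma^s_ij = (G*[ij,s] - F*[ij,t])/(EG - F^2), Gamma^t_ij = (E*[ij,t] - F*[ij,s])/(EG - F^2)
Gamma_sss = 36/137, Gamma_sst = -36/137, Gamma_stt = -144/137, Gamma_tss = -36/137, Gamma_tst = 36/137, Gamma_ttt = 144/137
X = (3, -1/4), Y = (-1/12, 57/64) at the point

Answer: (nabla_X Y)^s = -1687/1096, (nabla_X Y)^t = -321/548


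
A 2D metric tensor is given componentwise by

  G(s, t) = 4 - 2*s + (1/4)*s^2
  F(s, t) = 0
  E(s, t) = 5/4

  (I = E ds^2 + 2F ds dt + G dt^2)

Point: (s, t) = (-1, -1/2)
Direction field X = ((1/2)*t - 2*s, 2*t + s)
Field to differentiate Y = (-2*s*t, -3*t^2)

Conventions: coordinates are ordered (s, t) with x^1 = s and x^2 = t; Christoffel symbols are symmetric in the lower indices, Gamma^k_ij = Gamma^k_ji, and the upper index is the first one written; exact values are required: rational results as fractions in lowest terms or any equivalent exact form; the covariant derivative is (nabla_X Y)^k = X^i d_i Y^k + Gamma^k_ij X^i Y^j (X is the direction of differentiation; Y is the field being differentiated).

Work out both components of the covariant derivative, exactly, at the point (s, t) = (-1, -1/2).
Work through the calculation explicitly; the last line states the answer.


E = 5/4, F = 0, G = 25/4 at the point
E_s = 0, E_t = 0, F_s = 0, F_t = 0, G_s = -5/2, G_t = 0
EG - F^2 = 125/16;  g^inv = (16/125) * [[25/4, 0], [0, 5/4]]
first-kind symbols [ij,l] = (1/2)(d_i g_jl + d_j g_il - d_l g_ij): [ss,s] = E_s/2 = 0, [ss,t] = F_s - E_t/2 = 0, [st,s] = E_t/2 = 0, [st,t] = G_s/2 = -5/4, [tt,s] = F_t - G_s/2 = 5/4, [tt,t] = G_t/2 = 0
Gamma^s_ij = (G*[ij,s] - F*[ij,t])/(EG - F^2), Gamma^t_ij = (E*[ij,t] - F*[ij,s])/(EG - F^2)
Gamma_sss = 0, Gamma_sst = 0, Gamma_stt = 1, Gamma_tss = 0, Gamma_tst = -1/5, Gamma_ttt = 0
X = (7/4, -2), Y = (-1, -3/4) at the point

Answer: (nabla_X Y)^s = -3/4, (nabla_X Y)^t = -491/80


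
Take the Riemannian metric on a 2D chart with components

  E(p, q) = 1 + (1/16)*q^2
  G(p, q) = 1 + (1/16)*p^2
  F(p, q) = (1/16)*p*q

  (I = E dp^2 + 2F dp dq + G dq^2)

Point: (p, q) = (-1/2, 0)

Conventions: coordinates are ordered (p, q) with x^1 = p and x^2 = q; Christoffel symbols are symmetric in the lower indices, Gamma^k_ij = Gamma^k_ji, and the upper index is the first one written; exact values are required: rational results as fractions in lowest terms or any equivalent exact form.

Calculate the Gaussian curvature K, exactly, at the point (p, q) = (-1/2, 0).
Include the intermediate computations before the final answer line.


E = 1, F = 0, G = 65/64, EG - F^2 = 65/64 at the point
E_p = 0, E_q = 0, F_p = 0, F_q = -1/32, G_p = -1/16, G_q = 0
E_qq = 1/8, F_pq = 1/16, G_pp = 1/8
K follows from Brioschi's formula, (det M1 - det M2)/(EG - F^2)^2.
M1 = [[-E_qq/2 + F_pq - G_pp/2, E_p/2, F_p - E_q/2], [F_q - G_p/2, E, F], [G_q/2, F, G]] = [[-1/16, 0, 0], [0, 1, 0], [0, 0, 65/64]]; det M1 = -65/1024
M2 = [[0, E_q/2, G_p/2], [E_q/2, E, F], [G_p/2, F, G]] = [[0, 0, -1/32], [0, 1, 0], [-1/32, 0, 65/64]]; det M2 = -1/1024
det M1 - det M2 = -1/16; K = -1/16 / (65/64)^2 = -256/4225

Answer: K = -256/4225


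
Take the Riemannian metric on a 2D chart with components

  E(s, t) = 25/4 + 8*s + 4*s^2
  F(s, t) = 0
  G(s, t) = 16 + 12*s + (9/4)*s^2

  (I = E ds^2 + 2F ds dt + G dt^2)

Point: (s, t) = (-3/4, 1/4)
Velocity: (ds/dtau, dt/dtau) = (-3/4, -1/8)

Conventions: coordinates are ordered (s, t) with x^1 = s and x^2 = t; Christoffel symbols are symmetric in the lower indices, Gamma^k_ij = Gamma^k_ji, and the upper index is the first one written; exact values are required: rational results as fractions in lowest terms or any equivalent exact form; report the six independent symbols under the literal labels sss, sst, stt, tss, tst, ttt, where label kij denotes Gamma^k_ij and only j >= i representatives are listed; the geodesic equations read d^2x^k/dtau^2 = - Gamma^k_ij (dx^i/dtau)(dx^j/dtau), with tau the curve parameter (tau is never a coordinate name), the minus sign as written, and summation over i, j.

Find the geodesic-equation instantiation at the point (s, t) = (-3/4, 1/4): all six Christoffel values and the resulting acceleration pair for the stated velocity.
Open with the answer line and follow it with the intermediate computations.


Answer: Gamma_sss = 2/5, Gamma_sst = 0, Gamma_stt = -69/40, Gamma_tss = 0, Gamma_tst = 12/23, Gamma_ttt = 0; accelerations (d^2s/dtau^2, d^2t/dtau^2) = (-507/2560, -9/92)

E = 5/2, F = 0, G = 529/64 at the point
E_s = 2, E_t = 0, F_s = 0, F_t = 0, G_s = 69/8, G_t = 0
EG - F^2 = 2645/128;  g^inv = (128/2645) * [[529/64, 0], [0, 5/2]]
first-kind symbols [ij,l] = (1/2)(d_i g_jl + d_j g_il - d_l g_ij): [ss,s] = E_s/2 = 1, [ss,t] = F_s - E_t/2 = 0, [st,s] = E_t/2 = 0, [st,t] = G_s/2 = 69/16, [tt,s] = F_t - G_s/2 = -69/16, [tt,t] = G_t/2 = 0
Gamma^s_ij = (G*[ij,s] - F*[ij,t])/(EG - F^2), Gamma^t_ij = (E*[ij,t] - F*[ij,s])/(EG - F^2)
Gamma_sss = 2/5, Gamma_sst = 0, Gamma_stt = -69/40, Gamma_tss = 0, Gamma_tst = 12/23, Gamma_ttt = 0
d^2s/dtau^2 = -(Gamma_sss*(-3/4)^2 + 2*Gamma_sst*(-3/4)*(-1/8) + Gamma_stt*(-1/8)^2) = -507/2560
d^2t/dtau^2 = -(Gamma_tss*(-3/4)^2 + 2*Gamma_tst*(-3/4)*(-1/8) + Gamma_ttt*(-1/8)^2) = -9/92


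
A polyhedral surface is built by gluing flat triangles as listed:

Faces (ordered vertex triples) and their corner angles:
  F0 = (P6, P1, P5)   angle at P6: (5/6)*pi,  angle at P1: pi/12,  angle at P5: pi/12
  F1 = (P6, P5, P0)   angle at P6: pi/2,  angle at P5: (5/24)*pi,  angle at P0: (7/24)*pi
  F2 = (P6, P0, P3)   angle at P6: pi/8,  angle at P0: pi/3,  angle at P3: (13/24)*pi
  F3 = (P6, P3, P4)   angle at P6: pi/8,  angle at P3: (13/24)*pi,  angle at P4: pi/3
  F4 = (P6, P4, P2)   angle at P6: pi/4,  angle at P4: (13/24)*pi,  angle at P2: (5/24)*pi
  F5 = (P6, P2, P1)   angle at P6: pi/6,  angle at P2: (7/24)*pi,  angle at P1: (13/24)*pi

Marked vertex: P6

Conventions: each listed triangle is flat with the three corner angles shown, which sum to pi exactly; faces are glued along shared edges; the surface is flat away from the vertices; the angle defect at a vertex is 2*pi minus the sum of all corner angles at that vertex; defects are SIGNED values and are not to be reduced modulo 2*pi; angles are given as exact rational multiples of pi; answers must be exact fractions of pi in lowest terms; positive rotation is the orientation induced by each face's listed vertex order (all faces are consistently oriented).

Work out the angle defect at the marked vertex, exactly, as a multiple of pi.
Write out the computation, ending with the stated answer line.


Sum of corner angles at P6: 2*pi
defect = 2*pi - 2*pi

Answer: defect(P6) = 0


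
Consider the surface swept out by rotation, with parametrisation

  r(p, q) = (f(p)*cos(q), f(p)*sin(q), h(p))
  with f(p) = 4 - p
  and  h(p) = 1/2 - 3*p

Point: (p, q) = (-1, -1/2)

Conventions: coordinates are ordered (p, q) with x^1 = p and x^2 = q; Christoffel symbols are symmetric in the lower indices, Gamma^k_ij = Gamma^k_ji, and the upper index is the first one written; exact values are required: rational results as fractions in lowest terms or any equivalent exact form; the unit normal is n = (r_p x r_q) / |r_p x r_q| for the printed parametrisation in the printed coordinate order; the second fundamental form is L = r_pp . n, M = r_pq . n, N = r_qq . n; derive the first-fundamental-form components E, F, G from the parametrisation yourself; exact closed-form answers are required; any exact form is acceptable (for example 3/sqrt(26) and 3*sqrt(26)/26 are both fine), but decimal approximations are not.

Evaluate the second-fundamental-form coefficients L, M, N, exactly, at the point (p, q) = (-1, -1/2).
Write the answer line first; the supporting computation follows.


Answer: L = 0, M = 0, N = -3*sqrt(10)/2

f = 5, f' = -1, f'' = 0, h' = -3, h'' = 0
E = 10, F = 0, G = 25; answer radicand W^2 = 10
unnormalised second-form numerators: l = 0, m = 0, n = -15; L = l/sqrt(10), and similarly M = m/sqrt(W^2), N = n/sqrt(W^2)


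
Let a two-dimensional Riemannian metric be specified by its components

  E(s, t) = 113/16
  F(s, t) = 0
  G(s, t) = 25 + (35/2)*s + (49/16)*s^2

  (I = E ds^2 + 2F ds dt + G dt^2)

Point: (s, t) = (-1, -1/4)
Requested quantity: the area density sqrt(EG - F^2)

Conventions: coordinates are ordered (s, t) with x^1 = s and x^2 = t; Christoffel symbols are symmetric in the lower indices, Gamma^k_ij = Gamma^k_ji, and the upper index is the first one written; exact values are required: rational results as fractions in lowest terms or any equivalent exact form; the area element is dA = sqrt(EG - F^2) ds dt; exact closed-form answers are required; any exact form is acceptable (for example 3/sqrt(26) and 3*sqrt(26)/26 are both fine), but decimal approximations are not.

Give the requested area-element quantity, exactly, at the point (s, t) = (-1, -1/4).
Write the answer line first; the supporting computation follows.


Answer: sqrt(EG - F^2) = 13*sqrt(113)/16

E = 113/16, F = 0, G = 169/16; EG - F^2 = 19097/256


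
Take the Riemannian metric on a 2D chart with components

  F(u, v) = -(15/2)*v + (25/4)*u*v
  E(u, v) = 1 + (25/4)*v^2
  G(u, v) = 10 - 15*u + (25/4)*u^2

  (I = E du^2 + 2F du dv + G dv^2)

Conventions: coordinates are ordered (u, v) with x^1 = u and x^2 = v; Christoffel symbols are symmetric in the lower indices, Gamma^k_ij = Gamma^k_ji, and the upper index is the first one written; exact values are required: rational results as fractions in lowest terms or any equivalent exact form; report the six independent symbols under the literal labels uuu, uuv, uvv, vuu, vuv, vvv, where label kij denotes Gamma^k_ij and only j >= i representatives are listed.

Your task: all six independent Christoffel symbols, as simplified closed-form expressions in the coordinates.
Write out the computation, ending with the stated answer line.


E = 1 + (25/4)*v^2; F = -(15/2)*v + (25/4)*u*v; G = 10 - 15*u + (25/4)*u^2
Gamma^k_ij = (1/2) g^{kl} (d_i g_jl + d_j g_il - d_l g_ij), with g^inv = (1/(EG-F^2)) [[G, -F], [-F, E]]
first partials: E_u = 0, E_v = (25/2)*v, F_u = (25/4)*v, F_v = -15/2 + (25/4)*u, G_u = -15 + (25/2)*u, G_v = 0
D = EG - F^2 = 10 - 15*u + (25/4)*v^2 + (25/4)*u^2
expanded: Gamma^u_uu = (G E_u - 2F F_u + F E_v)/(2D), Gamma^u_uv = (G E_v - F G_u)/(2D), Gamma^u_vv = (2G F_v - G G_u - F G_v)/(2D), Gamma^v_uu = (2E F_u - E E_v - F E_u)/(2D), Gamma^v_uv = (E G_u - F E_v)/(2D), Gamma^v_vv = (E G_v - 2F F_v + F G_u)/(2D); substitute and cancel common factors

Answer: Gamma_uuu = 0, Gamma_uuv = 5*v/(5*u^2 - 12*u + 5*v^2 + 8), Gamma_uvv = 0, Gamma_vuu = 0, Gamma_vuv = (5*u - 6)/(5*u^2 - 12*u + 5*v^2 + 8), Gamma_vvv = 0


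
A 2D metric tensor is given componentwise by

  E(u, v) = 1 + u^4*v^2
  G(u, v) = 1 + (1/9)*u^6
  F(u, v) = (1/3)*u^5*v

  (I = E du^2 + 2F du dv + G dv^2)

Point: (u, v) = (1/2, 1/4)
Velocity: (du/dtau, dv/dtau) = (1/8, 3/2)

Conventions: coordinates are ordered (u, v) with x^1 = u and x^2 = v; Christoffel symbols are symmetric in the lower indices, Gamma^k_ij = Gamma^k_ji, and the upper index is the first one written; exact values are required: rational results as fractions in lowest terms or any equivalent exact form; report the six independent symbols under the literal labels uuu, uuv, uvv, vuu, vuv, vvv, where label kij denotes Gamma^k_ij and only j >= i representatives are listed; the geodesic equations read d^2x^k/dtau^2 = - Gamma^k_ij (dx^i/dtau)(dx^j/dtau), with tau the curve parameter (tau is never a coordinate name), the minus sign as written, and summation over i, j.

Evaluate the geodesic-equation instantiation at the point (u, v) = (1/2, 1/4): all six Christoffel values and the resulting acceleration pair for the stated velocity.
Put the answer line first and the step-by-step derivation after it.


Answer: Gamma_uuu = 36/2317, Gamma_uuv = 36/2317, Gamma_uvv = 0, Gamma_vuu = 24/2317, Gamma_vuv = 24/2317, Gamma_vvv = 0; accelerations (d^2u/dtau^2, d^2v/dtau^2) = (-225/37072, -75/18536)

E = 257/256, F = 1/384, G = 577/576 at the point
E_u = 1/32, E_v = 1/32, F_u = 5/192, F_v = 1/96, G_u = 1/48, G_v = 0
EG - F^2 = 2317/2304;  g^inv = (2304/2317) * [[577/576, -1/384], [-1/384, 257/256]]
first-kind symbols [ij,l] = (1/2)(d_i g_jl + d_j g_il - d_l g_ij): [uu,u] = E_u/2 = 1/64, [uu,v] = F_u - E_v/2 = 1/96, [uv,u] = E_v/2 = 1/64, [uv,v] = G_u/2 = 1/96, [vv,u] = F_v - G_u/2 = 0, [vv,v] = G_v/2 = 0
Gamma^u_ij = (G*[ij,u] - F*[ij,v])/(EG - F^2), Gamma^v_ij = (E*[ij,v] - F*[ij,u])/(EG - F^2)
Gamma_uuu = 36/2317, Gamma_uuv = 36/2317, Gamma_uvv = 0, Gamma_vuu = 24/2317, Gamma_vuv = 24/2317, Gamma_vvv = 0
d^2u/dtau^2 = -(Gamma_uuu*(1/8)^2 + 2*Gamma_uuv*(1/8)*(3/2) + Gamma_uvv*(3/2)^2) = -225/37072
d^2v/dtau^2 = -(Gamma_vuu*(1/8)^2 + 2*Gamma_vuv*(1/8)*(3/2) + Gamma_vvv*(3/2)^2) = -75/18536


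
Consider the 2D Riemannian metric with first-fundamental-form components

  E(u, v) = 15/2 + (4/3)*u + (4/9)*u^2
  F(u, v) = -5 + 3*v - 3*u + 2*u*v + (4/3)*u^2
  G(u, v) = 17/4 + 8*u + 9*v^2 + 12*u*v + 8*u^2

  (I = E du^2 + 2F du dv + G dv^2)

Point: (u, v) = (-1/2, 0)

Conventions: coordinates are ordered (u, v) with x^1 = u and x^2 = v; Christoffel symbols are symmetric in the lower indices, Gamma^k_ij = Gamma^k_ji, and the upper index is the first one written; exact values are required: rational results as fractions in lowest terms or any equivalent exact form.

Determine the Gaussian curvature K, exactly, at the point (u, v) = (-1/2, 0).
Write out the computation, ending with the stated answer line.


E = 125/18, F = -19/6, G = 9/4, EG - F^2 = 403/72 at the point
E_u = 8/9, E_v = 0, F_u = -13/3, F_v = 2, G_u = 0, G_v = -6
E_vv = 0, F_uv = 2, G_uu = 16
Brioschi: K = (det M1 - det M2) / (EG - F^2)^2 with the standard first/second-derivative matrices M1, M2.
M1 = [[-E_vv/2 + F_uv - G_uu/2, E_u/2, F_u - E_v/2], [F_v - G_u/2, E, F], [G_v/2, F, G]] = [[-6, 4/9, -13/3], [2, 125/18, -19/6], [-3, -19/6, 9/4]]; det M1 = -3391/36
M2 = [[0, E_v/2, G_u/2], [E_v/2, E, F], [G_u/2, F, G]] = [[0, 0, 0], [0, 125/18, -19/6], [0, -19/6, 9/4]]; det M2 = 0
det M1 - det M2 = -3391/36; K = -3391/36 / (403/72)^2 = -488304/162409

Answer: K = -488304/162409


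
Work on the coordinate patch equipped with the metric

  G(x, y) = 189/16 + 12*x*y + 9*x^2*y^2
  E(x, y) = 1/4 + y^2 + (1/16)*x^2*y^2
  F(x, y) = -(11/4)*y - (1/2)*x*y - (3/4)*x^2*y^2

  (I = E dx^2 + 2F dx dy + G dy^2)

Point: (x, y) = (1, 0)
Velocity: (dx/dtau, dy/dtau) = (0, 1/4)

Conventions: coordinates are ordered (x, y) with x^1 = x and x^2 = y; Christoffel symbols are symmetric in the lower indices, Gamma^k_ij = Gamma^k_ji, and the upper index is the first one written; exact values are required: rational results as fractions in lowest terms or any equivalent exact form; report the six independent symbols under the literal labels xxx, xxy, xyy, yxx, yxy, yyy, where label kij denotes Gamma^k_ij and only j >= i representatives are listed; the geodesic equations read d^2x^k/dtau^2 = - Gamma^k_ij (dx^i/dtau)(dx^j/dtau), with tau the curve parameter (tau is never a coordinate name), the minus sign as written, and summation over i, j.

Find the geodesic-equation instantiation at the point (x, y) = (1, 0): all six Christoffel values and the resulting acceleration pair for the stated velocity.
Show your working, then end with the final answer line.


E = 1/4, F = 0, G = 189/16 at the point
E_x = 0, E_y = 0, F_x = 0, F_y = -13/4, G_x = 0, G_y = 12
EG - F^2 = 189/64;  g^inv = (64/189) * [[189/16, 0], [0, 1/4]]
first-kind symbols [ij,l] = (1/2)(d_i g_jl + d_j g_il - d_l g_ij): [xx,x] = E_x/2 = 0, [xx,y] = F_x - E_y/2 = 0, [xy,x] = E_y/2 = 0, [xy,y] = G_x/2 = 0, [yy,x] = F_y - G_x/2 = -13/4, [yy,y] = G_y/2 = 6
Gamma^x_ij = (G*[ij,x] - F*[ij,y])/(EG - F^2), Gamma^y_ij = (E*[ij,y] - F*[ij,x])/(EG - F^2)
Gamma_xxx = 0, Gamma_xxy = 0, Gamma_xyy = -13, Gamma_yxx = 0, Gamma_yxy = 0, Gamma_yyy = 32/63
d^2x/dtau^2 = -(Gamma_xxx*(0)^2 + 2*Gamma_xxy*(0)*(1/4) + Gamma_xyy*(1/4)^2) = 13/16
d^2y/dtau^2 = -(Gamma_yxx*(0)^2 + 2*Gamma_yxy*(0)*(1/4) + Gamma_yyy*(1/4)^2) = -2/63

Answer: Gamma_xxx = 0, Gamma_xxy = 0, Gamma_xyy = -13, Gamma_yxx = 0, Gamma_yxy = 0, Gamma_yyy = 32/63; accelerations (d^2x/dtau^2, d^2y/dtau^2) = (13/16, -2/63)


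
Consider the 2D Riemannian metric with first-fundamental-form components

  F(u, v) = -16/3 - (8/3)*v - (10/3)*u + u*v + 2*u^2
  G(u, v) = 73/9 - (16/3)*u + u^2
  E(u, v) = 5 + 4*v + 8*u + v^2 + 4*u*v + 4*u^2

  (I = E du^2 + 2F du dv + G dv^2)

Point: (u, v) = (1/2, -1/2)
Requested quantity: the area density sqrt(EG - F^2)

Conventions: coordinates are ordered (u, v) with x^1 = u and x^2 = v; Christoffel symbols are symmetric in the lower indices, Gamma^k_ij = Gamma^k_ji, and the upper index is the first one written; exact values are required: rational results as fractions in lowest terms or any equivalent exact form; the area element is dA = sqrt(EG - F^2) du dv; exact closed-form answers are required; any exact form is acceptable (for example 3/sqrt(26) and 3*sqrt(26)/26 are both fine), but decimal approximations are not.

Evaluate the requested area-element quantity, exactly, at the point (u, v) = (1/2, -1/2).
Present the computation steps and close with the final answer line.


E = 29/4, F = -65/12, G = 205/36; EG - F^2 = 215/18

Answer: sqrt(EG - F^2) = sqrt(430)/6


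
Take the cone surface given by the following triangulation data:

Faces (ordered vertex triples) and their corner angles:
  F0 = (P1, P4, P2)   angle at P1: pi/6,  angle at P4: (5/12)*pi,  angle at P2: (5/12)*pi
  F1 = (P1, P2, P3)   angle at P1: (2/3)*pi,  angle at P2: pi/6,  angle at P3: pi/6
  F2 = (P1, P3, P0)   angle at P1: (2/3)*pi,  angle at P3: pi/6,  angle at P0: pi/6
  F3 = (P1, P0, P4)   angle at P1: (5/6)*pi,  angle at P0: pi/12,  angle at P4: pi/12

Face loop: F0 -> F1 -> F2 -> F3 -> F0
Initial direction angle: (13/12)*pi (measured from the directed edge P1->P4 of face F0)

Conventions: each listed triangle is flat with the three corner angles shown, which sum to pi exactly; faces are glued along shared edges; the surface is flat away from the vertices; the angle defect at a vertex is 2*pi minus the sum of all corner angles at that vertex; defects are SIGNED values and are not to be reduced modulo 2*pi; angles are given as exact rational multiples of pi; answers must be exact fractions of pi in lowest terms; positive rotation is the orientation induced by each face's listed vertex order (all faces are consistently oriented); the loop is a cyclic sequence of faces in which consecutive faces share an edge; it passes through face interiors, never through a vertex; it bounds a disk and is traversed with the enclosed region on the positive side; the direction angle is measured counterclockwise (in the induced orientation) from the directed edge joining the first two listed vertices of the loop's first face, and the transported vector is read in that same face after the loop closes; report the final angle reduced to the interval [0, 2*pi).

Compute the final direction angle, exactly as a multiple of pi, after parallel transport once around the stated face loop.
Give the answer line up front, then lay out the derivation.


Answer: final direction angle = (3/4)*pi

enclosed vertex P1: corner angles sum to (7/3)*pi, defect = 2*pi - (7/3)*pi = -pi/3
adding the enclosed defects to the starting angle (mod 2*pi, induced orientation) gives the holonomy
final angle = (13/12)*pi - pi/3 = (3/4)*pi (mod 2*pi)


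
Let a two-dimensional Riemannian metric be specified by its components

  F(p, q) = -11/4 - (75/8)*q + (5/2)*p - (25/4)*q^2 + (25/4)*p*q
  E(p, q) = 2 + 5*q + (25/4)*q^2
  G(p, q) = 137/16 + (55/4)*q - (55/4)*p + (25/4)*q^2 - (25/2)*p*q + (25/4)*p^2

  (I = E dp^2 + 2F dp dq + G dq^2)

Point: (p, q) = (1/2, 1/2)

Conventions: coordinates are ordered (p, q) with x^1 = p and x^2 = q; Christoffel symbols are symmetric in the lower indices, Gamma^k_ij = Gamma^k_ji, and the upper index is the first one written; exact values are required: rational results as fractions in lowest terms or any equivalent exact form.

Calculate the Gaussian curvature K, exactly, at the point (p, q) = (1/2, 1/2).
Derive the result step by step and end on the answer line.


E = 97/16, F = -99/16, G = 137/16, EG - F^2 = 109/8 at the point
E_p = 0, E_q = 45/4, F_p = 45/8, F_q = -25/2, G_p = -55/4, G_q = 55/4
E_qq = 25/2, F_pq = 25/4, G_pp = 25/2
Using the Brioschi determinant formula for K from the metric derivatives:
M1 = [[-E_qq/2 + F_pq - G_pp/2, E_p/2, F_p - E_q/2], [F_q - G_p/2, E, F], [G_q/2, F, G]] = [[-25/4, 0, 0], [-45/8, 97/16, -99/16], [55/8, -99/16, 137/16]]; det M1 = -2725/32
M2 = [[0, E_q/2, G_p/2], [E_q/2, E, F], [G_p/2, F, G]] = [[0, 45/8, -55/8], [45/8, 97/16, -99/16], [-55/8, -99/16, 137/16]]; det M2 = -2525/32
det M1 - det M2 = -25/4; K = -25/4 / (109/8)^2 = -400/11881

Answer: K = -400/11881


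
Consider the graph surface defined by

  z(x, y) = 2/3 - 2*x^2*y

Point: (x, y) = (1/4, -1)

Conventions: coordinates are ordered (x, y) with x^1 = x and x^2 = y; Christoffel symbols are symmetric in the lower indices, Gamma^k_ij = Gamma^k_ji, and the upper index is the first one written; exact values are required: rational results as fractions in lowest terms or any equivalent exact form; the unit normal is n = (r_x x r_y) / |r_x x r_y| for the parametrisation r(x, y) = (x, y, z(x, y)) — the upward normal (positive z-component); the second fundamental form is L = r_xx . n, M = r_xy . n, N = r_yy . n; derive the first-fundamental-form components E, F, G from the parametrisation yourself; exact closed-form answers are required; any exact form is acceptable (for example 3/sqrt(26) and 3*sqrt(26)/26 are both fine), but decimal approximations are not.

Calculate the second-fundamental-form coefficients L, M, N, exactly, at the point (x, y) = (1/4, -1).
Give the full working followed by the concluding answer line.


z_x = 1, z_y = -1/8, z_xx = 4, z_xy = -1, z_yy = 0
E = 2, F = -1/8, G = 65/64; answer radicand W^2 = 129/64
unnormalised second-form numerators: l = 4, m = -1, n = 0; L = l/sqrt(129/64), and similarly M = m/sqrt(W^2), N = n/sqrt(W^2)

Answer: L = 32*sqrt(129)/129, M = -8*sqrt(129)/129, N = 0


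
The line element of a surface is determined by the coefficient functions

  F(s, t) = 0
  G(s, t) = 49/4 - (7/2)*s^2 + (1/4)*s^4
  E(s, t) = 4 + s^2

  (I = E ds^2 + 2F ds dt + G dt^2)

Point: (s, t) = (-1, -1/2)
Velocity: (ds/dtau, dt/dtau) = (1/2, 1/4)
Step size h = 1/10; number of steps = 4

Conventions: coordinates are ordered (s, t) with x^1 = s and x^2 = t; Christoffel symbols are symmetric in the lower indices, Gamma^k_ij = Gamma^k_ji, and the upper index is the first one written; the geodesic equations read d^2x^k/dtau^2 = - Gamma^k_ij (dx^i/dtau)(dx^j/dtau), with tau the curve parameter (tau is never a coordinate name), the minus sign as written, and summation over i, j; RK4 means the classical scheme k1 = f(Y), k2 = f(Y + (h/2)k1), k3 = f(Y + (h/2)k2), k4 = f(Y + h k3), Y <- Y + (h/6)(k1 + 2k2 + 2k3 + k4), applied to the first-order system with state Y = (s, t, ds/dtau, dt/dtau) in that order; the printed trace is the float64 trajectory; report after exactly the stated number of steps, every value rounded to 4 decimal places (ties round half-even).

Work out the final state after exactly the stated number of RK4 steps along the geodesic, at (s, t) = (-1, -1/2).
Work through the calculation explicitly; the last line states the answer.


f(Y) = (ds/dtau, dt/dtau, -Gamma^s_ij Y'^i Y'^j, -Gamma^t_ij Y'^i Y'^j) with the Gammas evaluated at the stage position; h = 0.100000; intermediate values shown to 6 dp
step 0: s = -1.0000, t = -0.5000, ds/dtau = 0.5000, dt/dtau = 0.2500
step 1:
  k1: at (s, t) = (-1.000000, -0.500000), (ds/dtau, dt/dtau) = (0.500000, 0.250000); Gamma_sss = -0.200000, Gamma_sst = 0.000000, Gamma_stt = -0.600000, Gamma_tss = 0.000000, Gamma_tst = 0.333333, Gamma_ttt = 0.000000; k1 = (0.500000, 0.250000, 0.087500, -0.083333)
  k2: at (s, t) = (-0.975000, -0.487500), (ds/dtau, dt/dtau) = (0.504375, 0.245833); Gamma_sss = -0.196945, Gamma_sst = 0.000000, Gamma_stt = -0.595697, Gamma_tss = 0.000000, Gamma_tst = 0.322347, Gamma_ttt = 0.000000; k2 = (0.504375, 0.245833, 0.086102, -0.079937)
  k3: at (s, t) = (-0.974781, -0.487708), (ds/dtau, dt/dtau) = (0.504305, 0.246003); Gamma_sss = -0.196918, Gamma_sst = 0.000000, Gamma_stt = -0.595656, Gamma_tss = 0.000000, Gamma_tst = 0.322252, Gamma_ttt = 0.000000; k3 = (0.504305, 0.246003, 0.086128, -0.079958)
  k4: at (s, t) = (-0.949569, -0.475400), (ds/dtau, dt/dtau) = (0.508613, 0.242004); Gamma_sss = -0.193723, Gamma_sst = 0.000000, Gamma_stt = -0.590693, Gamma_tss = 0.000000, Gamma_tst = 0.311420, Gamma_ttt = 0.000000; k4 = (0.508613, 0.242004, 0.084708, -0.076663)
  Y <- Y + (h/6)(k1 + 2k2 + 2k3 + k4): s = -0.9496, t = -0.4754, ds/dtau = 0.5086, dt/dtau = 0.2420
step 2:
  k1: at (s, t) = (-0.949567, -0.475405), (ds/dtau, dt/dtau) = (0.508611, 0.242004); Gamma_sss = -0.193723, Gamma_sst = 0.000000, Gamma_stt = -0.590692, Gamma_tss = 0.000000, Gamma_tst = 0.311419, Gamma_ttt = 0.000000; k1 = (0.508611, 0.242004, 0.084708, -0.076662)
  k2: at (s, t) = (-0.924137, -0.463305), (ds/dtau, dt/dtau) = (0.512847, 0.238170); Gamma_sss = -0.190385, Gamma_sst = 0.000000, Gamma_stt = -0.585052, Gamma_tss = 0.000000, Gamma_tst = 0.300729, Gamma_ttt = 0.000000; k2 = (0.512847, 0.238170, 0.083261, -0.073465)
  k3: at (s, t) = (-0.923925, -0.463497), (ds/dtau, dt/dtau) = (0.512774, 0.238330); Gamma_sss = -0.190357, Gamma_sst = 0.000000, Gamma_stt = -0.585002, Gamma_tss = 0.000000, Gamma_tst = 0.300641, Gamma_ttt = 0.000000; k3 = (0.512774, 0.238330, 0.083281, -0.073482)
  k4: at (s, t) = (-0.898290, -0.451572), (ds/dtau, dt/dtau) = (0.516939, 0.234655); Gamma_sss = -0.186874, Gamma_sst = 0.000000, Gamma_stt = -0.578663, Gamma_tss = 0.000000, Gamma_tst = 0.290095, Gamma_ttt = 0.000000; k4 = (0.516939, 0.234655, 0.081801, -0.070378)
  Y <- Y + (h/6)(k1 + 2k2 + 2k3 + k4): s = -0.8983, t = -0.4516, ds/dtau = 0.5169, dt/dtau = 0.2347
step 3:
  k1: at (s, t) = (-0.898287, -0.451578), (ds/dtau, dt/dtau) = (0.516938, 0.234655); Gamma_sss = -0.186874, Gamma_sst = 0.000000, Gamma_stt = -0.578662, Gamma_tss = 0.000000, Gamma_tst = 0.290094, Gamma_ttt = 0.000000; k1 = (0.516938, 0.234655, 0.081800, -0.070378)
  k2: at (s, t) = (-0.872440, -0.439845), (ds/dtau, dt/dtau) = (0.521028, 0.231136); Gamma_sss = -0.183241, Gamma_sst = 0.000000, Gamma_stt = -0.571608, Gamma_tss = 0.000000, Gamma_tst = 0.279680, Gamma_ttt = 0.000000; k2 = (0.521028, 0.231136, 0.080282, -0.067363)
  k3: at (s, t) = (-0.872236, -0.440021), (ds/dtau, dt/dtau) = (0.520952, 0.231286); Gamma_sss = -0.183212, Gamma_sst = 0.000000, Gamma_stt = -0.571549, Gamma_tss = 0.000000, Gamma_tst = 0.279598, Gamma_ttt = 0.000000; k3 = (0.520952, 0.231286, 0.080296, -0.067377)
  k4: at (s, t) = (-0.846192, -0.428449), (ds/dtau, dt/dtau) = (0.524967, 0.227917); Gamma_sss = -0.179428, Gamma_sst = 0.000000, Gamma_stt = -0.563761, Gamma_tss = 0.000000, Gamma_tst = 0.269318, Gamma_ttt = 0.000000; k4 = (0.524967, 0.227917, 0.078734, -0.064447)
  Y <- Y + (h/6)(k1 + 2k2 + 2k3 + k4): s = -0.8462, t = -0.4285, ds/dtau = 0.5250, dt/dtau = 0.2279
step 4:
  k1: at (s, t) = (-0.846190, -0.428454), (ds/dtau, dt/dtau) = (0.524966, 0.227916); Gamma_sss = -0.179428, Gamma_sst = 0.000000, Gamma_stt = -0.563760, Gamma_tss = 0.000000, Gamma_tst = 0.269317, Gamma_ttt = 0.000000; k1 = (0.524966, 0.227916, 0.078733, -0.064447)
  k2: at (s, t) = (-0.819941, -0.417058), (ds/dtau, dt/dtau) = (0.528903, 0.224694); Gamma_sss = -0.175490, Gamma_sst = 0.000000, Gamma_stt = -0.555223, Gamma_tss = 0.000000, Gamma_tst = 0.259159, Gamma_ttt = 0.000000; k2 = (0.528903, 0.224694, 0.077123, -0.061598)
  k3: at (s, t) = (-0.819744, -0.417219), (ds/dtau, dt/dtau) = (0.528822, 0.224836); Gamma_sss = -0.175460, Gamma_sst = 0.000000, Gamma_stt = -0.555156, Gamma_tss = 0.000000, Gamma_tst = 0.259084, Gamma_ttt = 0.000000; k3 = (0.528822, 0.224836, 0.077132, -0.061609)
  k4: at (s, t) = (-0.793307, -0.405970), (ds/dtau, dt/dtau) = (0.532679, 0.221755); Gamma_sss = -0.171365, Gamma_sst = 0.000000, Gamma_stt = -0.545855, Gamma_tss = 0.000000, Gamma_tst = 0.249050, Gamma_ttt = 0.000000; k4 = (0.532679, 0.221755, 0.075467, -0.058838)
  Y <- Y + (h/6)(k1 + 2k2 + 2k3 + k4): s = -0.7933, t = -0.4060, ds/dtau = 0.5327, dt/dtau = 0.2218

Answer: s = -0.7933, t = -0.4060, ds/dtau = 0.5327, dt/dtau = 0.2218
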